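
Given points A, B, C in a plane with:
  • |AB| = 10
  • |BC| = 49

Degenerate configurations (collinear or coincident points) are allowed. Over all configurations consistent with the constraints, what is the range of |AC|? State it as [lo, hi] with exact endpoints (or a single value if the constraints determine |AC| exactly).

|AB| ∈ {10}
|BC| ∈ {49}
|AC| ∈ [39, 59]

|AC| ∈ [39, 59]  (≈ [39.0000, 59.0000])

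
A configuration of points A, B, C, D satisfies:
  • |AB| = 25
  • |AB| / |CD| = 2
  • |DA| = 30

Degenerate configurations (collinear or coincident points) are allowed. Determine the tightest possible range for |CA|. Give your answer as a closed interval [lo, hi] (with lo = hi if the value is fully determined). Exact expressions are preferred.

|AB| ∈ {25}
|AD| ∈ {30}
|CD| ∈ {25/2}
|BD| ∈ [5, 55]
|AC| ∈ [35/2, 85/2]
|BC| ∈ [0, 135/2]

|CA| ∈ [35/2, 85/2]  (≈ [17.5000, 42.5000])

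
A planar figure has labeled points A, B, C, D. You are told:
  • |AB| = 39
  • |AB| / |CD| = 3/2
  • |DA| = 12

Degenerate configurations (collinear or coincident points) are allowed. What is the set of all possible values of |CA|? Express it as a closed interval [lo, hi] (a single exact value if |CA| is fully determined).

|CA| ∈ [14, 38]  (≈ [14.0000, 38.0000])

|AB| ∈ {39}
|AD| ∈ {12}
|CD| ∈ {26}
|BD| ∈ [27, 51]
|AC| ∈ [14, 38]
|BC| ∈ [1, 77]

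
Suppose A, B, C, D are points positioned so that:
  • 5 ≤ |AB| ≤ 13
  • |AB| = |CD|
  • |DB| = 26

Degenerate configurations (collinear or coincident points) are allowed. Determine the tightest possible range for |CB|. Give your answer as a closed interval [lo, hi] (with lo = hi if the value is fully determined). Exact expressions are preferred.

|CB| ∈ [13, 39]  (≈ [13.0000, 39.0000])

|AB| ∈ [5, 13]
|BD| ∈ {26}
|CD| ∈ [5, 13]
|AD| ∈ [13, 39]
|BC| ∈ [13, 39]
|AC| ∈ [0, 52]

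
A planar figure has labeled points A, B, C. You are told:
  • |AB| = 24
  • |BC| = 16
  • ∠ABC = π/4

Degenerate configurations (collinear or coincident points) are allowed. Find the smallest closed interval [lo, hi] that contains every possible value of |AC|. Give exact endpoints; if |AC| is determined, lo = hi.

|AB| ∈ {24}
|BC| ∈ {16}
|AC| ∈ {8·√(13 - 6·√(2))}

|AC| = 8·√(13 - 6·√(2))  (≈ 16.9983)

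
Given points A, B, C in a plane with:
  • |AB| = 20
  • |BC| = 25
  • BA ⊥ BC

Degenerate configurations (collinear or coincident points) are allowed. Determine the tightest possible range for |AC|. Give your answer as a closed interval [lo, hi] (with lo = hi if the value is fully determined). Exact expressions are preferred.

|AC| = 5·√(41)  (≈ 32.0156)

|AB| ∈ {20}
|BC| ∈ {25}
|AC| ∈ {5·√(41)}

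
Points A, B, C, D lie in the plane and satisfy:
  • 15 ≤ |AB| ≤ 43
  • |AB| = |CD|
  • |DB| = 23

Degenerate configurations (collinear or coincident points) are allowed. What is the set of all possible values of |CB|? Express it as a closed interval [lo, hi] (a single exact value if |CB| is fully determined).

|AB| ∈ [15, 43]
|BD| ∈ {23}
|CD| ∈ [15, 43]
|AD| ∈ [0, 66]
|BC| ∈ [0, 66]
|AC| ∈ [0, 109]

|CB| ∈ [0, 66]  (≈ [0.0000, 66.0000])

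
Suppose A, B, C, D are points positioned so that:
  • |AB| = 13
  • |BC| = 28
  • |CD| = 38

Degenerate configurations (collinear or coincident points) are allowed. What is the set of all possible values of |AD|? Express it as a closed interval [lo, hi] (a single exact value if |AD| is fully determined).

|AB| ∈ {13}
|BC| ∈ {28}
|CD| ∈ {38}
|AC| ∈ [15, 41]
|BD| ∈ [10, 66]
|AD| ∈ [0, 79]

|AD| ∈ [0, 79]  (≈ [0.0000, 79.0000])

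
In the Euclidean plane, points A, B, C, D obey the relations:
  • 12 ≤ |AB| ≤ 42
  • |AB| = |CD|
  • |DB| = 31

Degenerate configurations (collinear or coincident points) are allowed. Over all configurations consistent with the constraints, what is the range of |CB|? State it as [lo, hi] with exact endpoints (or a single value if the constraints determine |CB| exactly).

|CB| ∈ [0, 73]  (≈ [0.0000, 73.0000])

|AB| ∈ [12, 42]
|BD| ∈ {31}
|CD| ∈ [12, 42]
|AD| ∈ [0, 73]
|BC| ∈ [0, 73]
|AC| ∈ [0, 115]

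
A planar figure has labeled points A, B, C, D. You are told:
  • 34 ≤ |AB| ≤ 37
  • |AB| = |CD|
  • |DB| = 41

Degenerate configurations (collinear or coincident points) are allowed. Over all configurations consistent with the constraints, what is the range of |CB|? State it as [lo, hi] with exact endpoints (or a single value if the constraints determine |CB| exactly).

|AB| ∈ [34, 37]
|BD| ∈ {41}
|CD| ∈ [34, 37]
|AD| ∈ [4, 78]
|BC| ∈ [4, 78]
|AC| ∈ [0, 115]

|CB| ∈ [4, 78]  (≈ [4.0000, 78.0000])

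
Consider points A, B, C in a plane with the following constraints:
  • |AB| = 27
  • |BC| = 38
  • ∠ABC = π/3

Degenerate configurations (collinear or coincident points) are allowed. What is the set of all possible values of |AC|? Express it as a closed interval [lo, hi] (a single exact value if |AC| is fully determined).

|AC| = √(1147)  (≈ 33.8674)

|AB| ∈ {27}
|BC| ∈ {38}
|AC| ∈ {√(1147)}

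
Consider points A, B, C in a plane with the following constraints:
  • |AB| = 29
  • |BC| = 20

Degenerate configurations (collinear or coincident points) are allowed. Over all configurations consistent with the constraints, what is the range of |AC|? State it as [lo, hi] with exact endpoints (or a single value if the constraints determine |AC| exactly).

|AB| ∈ {29}
|BC| ∈ {20}
|AC| ∈ [9, 49]

|AC| ∈ [9, 49]  (≈ [9.0000, 49.0000])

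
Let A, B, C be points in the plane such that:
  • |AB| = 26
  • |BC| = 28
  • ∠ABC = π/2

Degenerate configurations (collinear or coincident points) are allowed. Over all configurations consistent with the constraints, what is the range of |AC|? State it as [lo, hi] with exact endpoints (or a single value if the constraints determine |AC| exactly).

|AC| = 2·√(365)  (≈ 38.2099)

|AB| ∈ {26}
|BC| ∈ {28}
|AC| ∈ {2·√(365)}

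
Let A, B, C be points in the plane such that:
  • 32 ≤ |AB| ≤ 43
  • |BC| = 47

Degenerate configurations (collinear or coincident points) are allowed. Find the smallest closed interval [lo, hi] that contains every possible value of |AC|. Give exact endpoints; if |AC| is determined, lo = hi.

|AC| ∈ [4, 90]  (≈ [4.0000, 90.0000])

|AB| ∈ [32, 43]
|BC| ∈ {47}
|AC| ∈ [4, 90]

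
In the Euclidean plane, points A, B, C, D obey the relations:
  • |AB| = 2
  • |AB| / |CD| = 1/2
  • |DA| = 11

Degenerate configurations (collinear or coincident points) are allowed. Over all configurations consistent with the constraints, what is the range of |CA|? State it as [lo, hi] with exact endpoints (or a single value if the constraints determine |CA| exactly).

|CA| ∈ [7, 15]  (≈ [7.0000, 15.0000])

|AB| ∈ {2}
|AD| ∈ {11}
|CD| ∈ {4}
|BD| ∈ [9, 13]
|AC| ∈ [7, 15]
|BC| ∈ [5, 17]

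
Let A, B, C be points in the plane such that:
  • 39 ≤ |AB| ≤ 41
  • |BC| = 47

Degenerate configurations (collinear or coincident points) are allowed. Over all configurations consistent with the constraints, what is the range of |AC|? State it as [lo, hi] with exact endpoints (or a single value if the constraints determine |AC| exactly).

|AC| ∈ [6, 88]  (≈ [6.0000, 88.0000])

|AB| ∈ [39, 41]
|BC| ∈ {47}
|AC| ∈ [6, 88]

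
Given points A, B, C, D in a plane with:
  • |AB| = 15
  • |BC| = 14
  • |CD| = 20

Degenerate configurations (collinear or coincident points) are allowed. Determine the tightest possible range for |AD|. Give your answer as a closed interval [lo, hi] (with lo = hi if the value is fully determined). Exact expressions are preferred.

|AD| ∈ [0, 49]  (≈ [0.0000, 49.0000])

|AB| ∈ {15}
|BC| ∈ {14}
|CD| ∈ {20}
|AC| ∈ [1, 29]
|BD| ∈ [6, 34]
|AD| ∈ [0, 49]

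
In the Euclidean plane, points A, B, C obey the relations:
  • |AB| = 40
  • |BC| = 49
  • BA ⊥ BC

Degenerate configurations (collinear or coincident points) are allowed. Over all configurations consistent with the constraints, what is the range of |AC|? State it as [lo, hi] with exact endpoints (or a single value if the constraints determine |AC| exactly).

|AC| = √(4001)  (≈ 63.2535)

|AB| ∈ {40}
|BC| ∈ {49}
|AC| ∈ {√(4001)}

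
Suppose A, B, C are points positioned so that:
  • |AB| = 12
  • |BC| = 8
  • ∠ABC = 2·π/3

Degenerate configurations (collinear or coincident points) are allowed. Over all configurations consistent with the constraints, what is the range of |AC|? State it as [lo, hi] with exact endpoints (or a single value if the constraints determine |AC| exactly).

|AC| = 4·√(19)  (≈ 17.4356)

|AB| ∈ {12}
|BC| ∈ {8}
|AC| ∈ {4·√(19)}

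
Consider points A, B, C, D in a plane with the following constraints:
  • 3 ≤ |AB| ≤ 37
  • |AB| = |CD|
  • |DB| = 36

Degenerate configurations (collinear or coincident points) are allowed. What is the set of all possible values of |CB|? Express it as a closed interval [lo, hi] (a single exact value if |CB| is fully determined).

|CB| ∈ [0, 73]  (≈ [0.0000, 73.0000])

|AB| ∈ [3, 37]
|BD| ∈ {36}
|CD| ∈ [3, 37]
|AD| ∈ [0, 73]
|BC| ∈ [0, 73]
|AC| ∈ [0, 110]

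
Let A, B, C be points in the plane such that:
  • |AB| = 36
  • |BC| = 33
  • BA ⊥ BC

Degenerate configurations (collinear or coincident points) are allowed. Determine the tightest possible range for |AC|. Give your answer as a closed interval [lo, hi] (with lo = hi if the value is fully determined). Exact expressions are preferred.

|AC| = 3·√(265)  (≈ 48.8365)

|AB| ∈ {36}
|BC| ∈ {33}
|AC| ∈ {3·√(265)}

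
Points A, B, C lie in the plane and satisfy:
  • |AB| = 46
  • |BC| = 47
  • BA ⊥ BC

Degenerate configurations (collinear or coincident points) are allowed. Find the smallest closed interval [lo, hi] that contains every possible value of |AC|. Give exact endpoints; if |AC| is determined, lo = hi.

|AC| = 5·√(173)  (≈ 65.7647)

|AB| ∈ {46}
|BC| ∈ {47}
|AC| ∈ {5·√(173)}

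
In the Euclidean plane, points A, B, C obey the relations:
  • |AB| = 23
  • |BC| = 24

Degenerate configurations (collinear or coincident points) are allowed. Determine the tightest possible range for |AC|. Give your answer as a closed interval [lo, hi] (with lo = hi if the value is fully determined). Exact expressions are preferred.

|AB| ∈ {23}
|BC| ∈ {24}
|AC| ∈ [1, 47]

|AC| ∈ [1, 47]  (≈ [1.0000, 47.0000])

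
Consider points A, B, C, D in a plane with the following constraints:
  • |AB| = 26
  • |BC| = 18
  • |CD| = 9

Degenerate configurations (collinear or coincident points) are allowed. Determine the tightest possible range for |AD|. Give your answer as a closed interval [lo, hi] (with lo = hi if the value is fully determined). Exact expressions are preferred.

|AD| ∈ [0, 53]  (≈ [0.0000, 53.0000])

|AB| ∈ {26}
|BC| ∈ {18}
|CD| ∈ {9}
|AC| ∈ [8, 44]
|BD| ∈ [9, 27]
|AD| ∈ [0, 53]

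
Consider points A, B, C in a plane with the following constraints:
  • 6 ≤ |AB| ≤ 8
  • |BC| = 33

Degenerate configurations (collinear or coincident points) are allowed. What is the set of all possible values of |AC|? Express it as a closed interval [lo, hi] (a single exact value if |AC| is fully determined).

|AB| ∈ [6, 8]
|BC| ∈ {33}
|AC| ∈ [25, 41]

|AC| ∈ [25, 41]  (≈ [25.0000, 41.0000])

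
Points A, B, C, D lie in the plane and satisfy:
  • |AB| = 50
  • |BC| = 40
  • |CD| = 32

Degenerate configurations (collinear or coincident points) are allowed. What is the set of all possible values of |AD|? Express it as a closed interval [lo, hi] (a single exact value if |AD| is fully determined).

|AD| ∈ [0, 122]  (≈ [0.0000, 122.0000])

|AB| ∈ {50}
|BC| ∈ {40}
|CD| ∈ {32}
|AC| ∈ [10, 90]
|BD| ∈ [8, 72]
|AD| ∈ [0, 122]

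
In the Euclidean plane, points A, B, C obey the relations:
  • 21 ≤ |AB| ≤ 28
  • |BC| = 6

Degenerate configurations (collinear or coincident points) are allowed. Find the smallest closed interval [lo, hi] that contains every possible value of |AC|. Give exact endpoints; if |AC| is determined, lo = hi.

|AC| ∈ [15, 34]  (≈ [15.0000, 34.0000])

|AB| ∈ [21, 28]
|BC| ∈ {6}
|AC| ∈ [15, 34]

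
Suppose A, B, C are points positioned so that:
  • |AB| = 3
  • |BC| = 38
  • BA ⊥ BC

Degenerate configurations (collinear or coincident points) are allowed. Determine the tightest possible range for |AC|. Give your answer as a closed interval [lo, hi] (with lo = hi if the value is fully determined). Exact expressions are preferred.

|AB| ∈ {3}
|BC| ∈ {38}
|AC| ∈ {√(1453)}

|AC| = √(1453)  (≈ 38.1182)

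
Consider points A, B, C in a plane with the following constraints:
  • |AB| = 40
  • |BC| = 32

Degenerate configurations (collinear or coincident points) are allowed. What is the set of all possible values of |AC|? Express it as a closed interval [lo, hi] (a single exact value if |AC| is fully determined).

|AC| ∈ [8, 72]  (≈ [8.0000, 72.0000])

|AB| ∈ {40}
|BC| ∈ {32}
|AC| ∈ [8, 72]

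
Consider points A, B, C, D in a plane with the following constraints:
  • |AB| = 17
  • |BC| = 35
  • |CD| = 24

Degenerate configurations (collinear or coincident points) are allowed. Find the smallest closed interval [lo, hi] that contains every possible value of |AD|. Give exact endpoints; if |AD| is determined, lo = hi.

|AD| ∈ [0, 76]  (≈ [0.0000, 76.0000])

|AB| ∈ {17}
|BC| ∈ {35}
|CD| ∈ {24}
|AC| ∈ [18, 52]
|BD| ∈ [11, 59]
|AD| ∈ [0, 76]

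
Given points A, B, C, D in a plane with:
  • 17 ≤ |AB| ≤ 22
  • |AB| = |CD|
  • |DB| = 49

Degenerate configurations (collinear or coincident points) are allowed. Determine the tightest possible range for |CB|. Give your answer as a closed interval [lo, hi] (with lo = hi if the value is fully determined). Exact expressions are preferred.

|CB| ∈ [27, 71]  (≈ [27.0000, 71.0000])

|AB| ∈ [17, 22]
|BD| ∈ {49}
|CD| ∈ [17, 22]
|AD| ∈ [27, 71]
|BC| ∈ [27, 71]
|AC| ∈ [5, 93]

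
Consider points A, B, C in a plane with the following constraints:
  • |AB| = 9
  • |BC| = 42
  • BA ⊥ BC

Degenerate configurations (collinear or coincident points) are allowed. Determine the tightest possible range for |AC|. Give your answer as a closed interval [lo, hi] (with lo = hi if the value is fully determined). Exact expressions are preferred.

|AB| ∈ {9}
|BC| ∈ {42}
|AC| ∈ {3·√(205)}

|AC| = 3·√(205)  (≈ 42.9535)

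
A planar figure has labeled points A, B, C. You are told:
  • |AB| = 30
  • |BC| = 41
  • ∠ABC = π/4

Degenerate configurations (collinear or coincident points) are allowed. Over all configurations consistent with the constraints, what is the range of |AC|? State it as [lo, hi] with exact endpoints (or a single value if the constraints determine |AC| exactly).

|AC| = √(2581 - 1230·√(2))  (≈ 29.0089)

|AB| ∈ {30}
|BC| ∈ {41}
|AC| ∈ {√(2581 - 1230·√(2))}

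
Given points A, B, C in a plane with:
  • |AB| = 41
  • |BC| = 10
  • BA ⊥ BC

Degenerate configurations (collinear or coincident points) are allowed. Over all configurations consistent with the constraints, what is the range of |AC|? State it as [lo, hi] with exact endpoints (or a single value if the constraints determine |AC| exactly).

|AB| ∈ {41}
|BC| ∈ {10}
|AC| ∈ {√(1781)}

|AC| = √(1781)  (≈ 42.2019)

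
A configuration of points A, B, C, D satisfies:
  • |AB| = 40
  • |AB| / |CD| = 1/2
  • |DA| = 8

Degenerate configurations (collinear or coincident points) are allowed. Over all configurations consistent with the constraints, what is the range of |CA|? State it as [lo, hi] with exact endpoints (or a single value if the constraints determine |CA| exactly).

|AB| ∈ {40}
|AD| ∈ {8}
|CD| ∈ {80}
|BD| ∈ [32, 48]
|AC| ∈ [72, 88]
|BC| ∈ [32, 128]

|CA| ∈ [72, 88]  (≈ [72.0000, 88.0000])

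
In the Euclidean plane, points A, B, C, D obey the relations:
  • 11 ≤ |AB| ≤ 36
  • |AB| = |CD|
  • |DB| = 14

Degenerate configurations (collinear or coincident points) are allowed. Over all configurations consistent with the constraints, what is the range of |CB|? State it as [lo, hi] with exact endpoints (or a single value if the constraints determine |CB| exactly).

|AB| ∈ [11, 36]
|BD| ∈ {14}
|CD| ∈ [11, 36]
|AD| ∈ [0, 50]
|BC| ∈ [0, 50]
|AC| ∈ [0, 86]

|CB| ∈ [0, 50]  (≈ [0.0000, 50.0000])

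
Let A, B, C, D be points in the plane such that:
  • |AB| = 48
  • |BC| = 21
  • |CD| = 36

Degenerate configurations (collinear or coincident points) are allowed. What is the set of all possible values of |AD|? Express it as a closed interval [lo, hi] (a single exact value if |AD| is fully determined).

|AD| ∈ [0, 105]  (≈ [0.0000, 105.0000])

|AB| ∈ {48}
|BC| ∈ {21}
|CD| ∈ {36}
|AC| ∈ [27, 69]
|BD| ∈ [15, 57]
|AD| ∈ [0, 105]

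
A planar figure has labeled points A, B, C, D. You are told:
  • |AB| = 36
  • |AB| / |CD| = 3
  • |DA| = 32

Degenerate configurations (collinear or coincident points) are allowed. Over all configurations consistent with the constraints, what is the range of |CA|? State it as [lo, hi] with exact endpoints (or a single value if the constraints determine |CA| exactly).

|AB| ∈ {36}
|AD| ∈ {32}
|CD| ∈ {12}
|BD| ∈ [4, 68]
|AC| ∈ [20, 44]
|BC| ∈ [0, 80]

|CA| ∈ [20, 44]  (≈ [20.0000, 44.0000])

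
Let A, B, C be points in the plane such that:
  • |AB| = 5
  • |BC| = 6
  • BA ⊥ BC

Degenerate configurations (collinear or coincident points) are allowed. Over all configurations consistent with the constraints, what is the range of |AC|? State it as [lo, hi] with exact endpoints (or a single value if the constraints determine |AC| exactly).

|AC| = √(61)  (≈ 7.8102)

|AB| ∈ {5}
|BC| ∈ {6}
|AC| ∈ {√(61)}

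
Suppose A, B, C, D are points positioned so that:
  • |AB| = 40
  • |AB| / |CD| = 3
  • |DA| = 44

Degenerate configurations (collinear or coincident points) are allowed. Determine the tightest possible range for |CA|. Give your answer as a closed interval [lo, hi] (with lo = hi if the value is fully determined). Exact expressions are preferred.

|CA| ∈ [92/3, 172/3]  (≈ [30.6667, 57.3333])

|AB| ∈ {40}
|AD| ∈ {44}
|CD| ∈ {40/3}
|BD| ∈ [4, 84]
|AC| ∈ [92/3, 172/3]
|BC| ∈ [0, 292/3]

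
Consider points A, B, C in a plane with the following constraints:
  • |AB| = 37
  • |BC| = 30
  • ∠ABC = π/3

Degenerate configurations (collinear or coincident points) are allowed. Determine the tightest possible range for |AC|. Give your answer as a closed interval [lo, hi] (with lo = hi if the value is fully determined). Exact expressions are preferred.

|AB| ∈ {37}
|BC| ∈ {30}
|AC| ∈ {√(1159)}

|AC| = √(1159)  (≈ 34.0441)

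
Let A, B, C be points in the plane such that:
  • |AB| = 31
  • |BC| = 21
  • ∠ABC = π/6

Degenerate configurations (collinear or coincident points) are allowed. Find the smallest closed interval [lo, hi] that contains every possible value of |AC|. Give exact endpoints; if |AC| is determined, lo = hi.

|AC| = √(1402 - 651·√(3))  (≈ 16.5661)

|AB| ∈ {31}
|BC| ∈ {21}
|AC| ∈ {√(1402 - 651·√(3))}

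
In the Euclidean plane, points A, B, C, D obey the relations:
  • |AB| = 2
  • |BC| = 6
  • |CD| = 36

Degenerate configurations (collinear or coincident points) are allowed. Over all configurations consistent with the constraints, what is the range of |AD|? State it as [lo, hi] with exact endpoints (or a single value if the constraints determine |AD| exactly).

|AB| ∈ {2}
|BC| ∈ {6}
|CD| ∈ {36}
|AC| ∈ [4, 8]
|BD| ∈ [30, 42]
|AD| ∈ [28, 44]

|AD| ∈ [28, 44]  (≈ [28.0000, 44.0000])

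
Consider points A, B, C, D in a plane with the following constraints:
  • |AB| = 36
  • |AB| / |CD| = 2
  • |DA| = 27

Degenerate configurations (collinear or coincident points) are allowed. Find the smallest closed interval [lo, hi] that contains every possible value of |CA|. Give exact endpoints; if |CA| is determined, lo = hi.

|CA| ∈ [9, 45]  (≈ [9.0000, 45.0000])

|AB| ∈ {36}
|AD| ∈ {27}
|CD| ∈ {18}
|BD| ∈ [9, 63]
|AC| ∈ [9, 45]
|BC| ∈ [0, 81]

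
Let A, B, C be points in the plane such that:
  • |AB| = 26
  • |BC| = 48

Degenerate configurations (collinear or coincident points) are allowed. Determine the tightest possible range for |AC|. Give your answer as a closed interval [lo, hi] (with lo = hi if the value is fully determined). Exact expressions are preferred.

|AC| ∈ [22, 74]  (≈ [22.0000, 74.0000])

|AB| ∈ {26}
|BC| ∈ {48}
|AC| ∈ [22, 74]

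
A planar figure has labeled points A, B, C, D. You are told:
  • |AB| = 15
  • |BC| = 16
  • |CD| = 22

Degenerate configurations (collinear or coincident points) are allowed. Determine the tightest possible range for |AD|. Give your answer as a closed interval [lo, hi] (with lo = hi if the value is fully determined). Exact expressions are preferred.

|AB| ∈ {15}
|BC| ∈ {16}
|CD| ∈ {22}
|AC| ∈ [1, 31]
|BD| ∈ [6, 38]
|AD| ∈ [0, 53]

|AD| ∈ [0, 53]  (≈ [0.0000, 53.0000])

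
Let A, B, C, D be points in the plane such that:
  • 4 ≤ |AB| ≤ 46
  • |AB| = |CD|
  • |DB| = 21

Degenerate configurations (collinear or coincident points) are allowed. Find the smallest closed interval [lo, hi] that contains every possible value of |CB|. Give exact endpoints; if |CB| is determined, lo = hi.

|AB| ∈ [4, 46]
|BD| ∈ {21}
|CD| ∈ [4, 46]
|AD| ∈ [0, 67]
|BC| ∈ [0, 67]
|AC| ∈ [0, 113]

|CB| ∈ [0, 67]  (≈ [0.0000, 67.0000])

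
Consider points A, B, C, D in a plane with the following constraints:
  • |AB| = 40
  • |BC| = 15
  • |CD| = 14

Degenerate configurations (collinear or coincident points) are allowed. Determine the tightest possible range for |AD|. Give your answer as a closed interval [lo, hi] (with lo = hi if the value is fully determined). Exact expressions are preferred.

|AB| ∈ {40}
|BC| ∈ {15}
|CD| ∈ {14}
|AC| ∈ [25, 55]
|BD| ∈ [1, 29]
|AD| ∈ [11, 69]

|AD| ∈ [11, 69]  (≈ [11.0000, 69.0000])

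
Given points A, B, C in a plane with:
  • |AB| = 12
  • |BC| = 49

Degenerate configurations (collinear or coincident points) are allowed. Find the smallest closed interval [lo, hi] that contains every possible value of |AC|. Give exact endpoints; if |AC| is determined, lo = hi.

|AC| ∈ [37, 61]  (≈ [37.0000, 61.0000])

|AB| ∈ {12}
|BC| ∈ {49}
|AC| ∈ [37, 61]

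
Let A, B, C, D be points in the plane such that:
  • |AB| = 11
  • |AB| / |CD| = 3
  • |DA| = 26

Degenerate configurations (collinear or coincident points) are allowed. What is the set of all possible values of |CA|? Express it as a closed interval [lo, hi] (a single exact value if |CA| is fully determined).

|AB| ∈ {11}
|AD| ∈ {26}
|CD| ∈ {11/3}
|BD| ∈ [15, 37]
|AC| ∈ [67/3, 89/3]
|BC| ∈ [34/3, 122/3]

|CA| ∈ [67/3, 89/3]  (≈ [22.3333, 29.6667])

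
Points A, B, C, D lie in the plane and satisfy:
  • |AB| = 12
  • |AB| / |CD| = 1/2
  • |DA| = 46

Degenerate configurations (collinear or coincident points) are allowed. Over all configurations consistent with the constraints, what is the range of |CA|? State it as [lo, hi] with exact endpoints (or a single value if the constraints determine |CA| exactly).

|AB| ∈ {12}
|AD| ∈ {46}
|CD| ∈ {24}
|BD| ∈ [34, 58]
|AC| ∈ [22, 70]
|BC| ∈ [10, 82]

|CA| ∈ [22, 70]  (≈ [22.0000, 70.0000])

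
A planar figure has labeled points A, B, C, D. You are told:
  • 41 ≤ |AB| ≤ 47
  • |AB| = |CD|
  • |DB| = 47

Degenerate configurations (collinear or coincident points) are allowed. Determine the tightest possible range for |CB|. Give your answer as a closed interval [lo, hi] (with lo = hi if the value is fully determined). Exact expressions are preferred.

|CB| ∈ [0, 94]  (≈ [0.0000, 94.0000])

|AB| ∈ [41, 47]
|BD| ∈ {47}
|CD| ∈ [41, 47]
|AD| ∈ [0, 94]
|BC| ∈ [0, 94]
|AC| ∈ [0, 141]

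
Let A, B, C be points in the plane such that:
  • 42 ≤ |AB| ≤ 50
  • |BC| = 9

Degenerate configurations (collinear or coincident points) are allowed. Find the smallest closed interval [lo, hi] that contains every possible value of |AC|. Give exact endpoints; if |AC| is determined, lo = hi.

|AB| ∈ [42, 50]
|BC| ∈ {9}
|AC| ∈ [33, 59]

|AC| ∈ [33, 59]  (≈ [33.0000, 59.0000])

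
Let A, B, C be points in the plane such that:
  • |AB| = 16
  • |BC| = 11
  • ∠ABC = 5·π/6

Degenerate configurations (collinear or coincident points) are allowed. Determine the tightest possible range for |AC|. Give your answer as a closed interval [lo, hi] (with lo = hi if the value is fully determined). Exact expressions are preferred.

|AB| ∈ {16}
|BC| ∈ {11}
|AC| ∈ {√(176·√(3) + 377)}

|AC| = √(176·√(3) + 377)  (≈ 26.1121)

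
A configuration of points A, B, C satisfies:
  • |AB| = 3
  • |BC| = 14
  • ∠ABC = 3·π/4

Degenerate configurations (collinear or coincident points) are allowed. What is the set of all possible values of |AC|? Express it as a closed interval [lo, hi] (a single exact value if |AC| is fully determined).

|AC| = √(42·√(2) + 205)  (≈ 16.2603)

|AB| ∈ {3}
|BC| ∈ {14}
|AC| ∈ {√(42·√(2) + 205)}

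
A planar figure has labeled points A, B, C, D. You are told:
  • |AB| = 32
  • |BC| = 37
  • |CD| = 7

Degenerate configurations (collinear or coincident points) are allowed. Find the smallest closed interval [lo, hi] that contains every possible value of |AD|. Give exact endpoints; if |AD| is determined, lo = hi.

|AD| ∈ [0, 76]  (≈ [0.0000, 76.0000])

|AB| ∈ {32}
|BC| ∈ {37}
|CD| ∈ {7}
|AC| ∈ [5, 69]
|BD| ∈ [30, 44]
|AD| ∈ [0, 76]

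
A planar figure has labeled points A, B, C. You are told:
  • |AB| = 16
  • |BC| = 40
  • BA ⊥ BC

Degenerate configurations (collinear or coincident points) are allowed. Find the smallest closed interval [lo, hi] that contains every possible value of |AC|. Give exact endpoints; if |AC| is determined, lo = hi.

|AB| ∈ {16}
|BC| ∈ {40}
|AC| ∈ {8·√(29)}

|AC| = 8·√(29)  (≈ 43.0813)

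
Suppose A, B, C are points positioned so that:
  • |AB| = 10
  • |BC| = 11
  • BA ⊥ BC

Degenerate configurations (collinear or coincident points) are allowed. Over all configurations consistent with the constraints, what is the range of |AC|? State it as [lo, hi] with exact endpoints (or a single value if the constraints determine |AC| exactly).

|AB| ∈ {10}
|BC| ∈ {11}
|AC| ∈ {√(221)}

|AC| = √(221)  (≈ 14.8661)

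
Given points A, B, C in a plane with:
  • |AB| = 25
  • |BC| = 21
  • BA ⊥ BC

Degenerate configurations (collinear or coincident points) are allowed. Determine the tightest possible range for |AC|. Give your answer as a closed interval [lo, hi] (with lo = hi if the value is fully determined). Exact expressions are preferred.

|AB| ∈ {25}
|BC| ∈ {21}
|AC| ∈ {√(1066)}

|AC| = √(1066)  (≈ 32.6497)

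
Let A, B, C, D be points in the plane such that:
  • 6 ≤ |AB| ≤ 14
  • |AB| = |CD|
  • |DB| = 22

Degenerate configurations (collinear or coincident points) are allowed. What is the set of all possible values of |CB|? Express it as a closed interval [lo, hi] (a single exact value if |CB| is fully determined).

|AB| ∈ [6, 14]
|BD| ∈ {22}
|CD| ∈ [6, 14]
|AD| ∈ [8, 36]
|BC| ∈ [8, 36]
|AC| ∈ [0, 50]

|CB| ∈ [8, 36]  (≈ [8.0000, 36.0000])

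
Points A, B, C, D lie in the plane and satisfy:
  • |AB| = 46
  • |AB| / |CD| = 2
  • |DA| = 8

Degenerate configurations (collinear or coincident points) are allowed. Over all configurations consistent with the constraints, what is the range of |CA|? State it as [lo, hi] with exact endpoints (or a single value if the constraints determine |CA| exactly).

|CA| ∈ [15, 31]  (≈ [15.0000, 31.0000])

|AB| ∈ {46}
|AD| ∈ {8}
|CD| ∈ {23}
|BD| ∈ [38, 54]
|AC| ∈ [15, 31]
|BC| ∈ [15, 77]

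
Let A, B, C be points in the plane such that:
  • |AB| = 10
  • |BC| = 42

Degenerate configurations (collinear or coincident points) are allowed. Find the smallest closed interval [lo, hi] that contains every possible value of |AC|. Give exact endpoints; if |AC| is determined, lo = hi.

|AC| ∈ [32, 52]  (≈ [32.0000, 52.0000])

|AB| ∈ {10}
|BC| ∈ {42}
|AC| ∈ [32, 52]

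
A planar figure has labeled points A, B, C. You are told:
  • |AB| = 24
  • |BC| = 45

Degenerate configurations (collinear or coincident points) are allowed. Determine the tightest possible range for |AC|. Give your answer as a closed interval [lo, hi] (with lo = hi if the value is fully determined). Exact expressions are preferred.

|AB| ∈ {24}
|BC| ∈ {45}
|AC| ∈ [21, 69]

|AC| ∈ [21, 69]  (≈ [21.0000, 69.0000])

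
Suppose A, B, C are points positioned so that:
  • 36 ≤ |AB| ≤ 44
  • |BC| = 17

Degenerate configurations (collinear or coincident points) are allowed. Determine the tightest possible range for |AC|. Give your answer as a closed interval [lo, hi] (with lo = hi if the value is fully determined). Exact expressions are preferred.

|AB| ∈ [36, 44]
|BC| ∈ {17}
|AC| ∈ [19, 61]

|AC| ∈ [19, 61]  (≈ [19.0000, 61.0000])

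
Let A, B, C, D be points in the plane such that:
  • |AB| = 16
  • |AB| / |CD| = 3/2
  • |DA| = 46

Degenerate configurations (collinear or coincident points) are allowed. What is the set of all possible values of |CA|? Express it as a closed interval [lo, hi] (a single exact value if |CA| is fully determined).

|AB| ∈ {16}
|AD| ∈ {46}
|CD| ∈ {32/3}
|BD| ∈ [30, 62]
|AC| ∈ [106/3, 170/3]
|BC| ∈ [58/3, 218/3]

|CA| ∈ [106/3, 170/3]  (≈ [35.3333, 56.6667])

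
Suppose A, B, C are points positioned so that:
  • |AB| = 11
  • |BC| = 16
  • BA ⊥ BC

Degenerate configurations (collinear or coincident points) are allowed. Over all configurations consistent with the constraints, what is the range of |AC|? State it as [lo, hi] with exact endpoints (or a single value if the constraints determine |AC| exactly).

|AC| = √(377)  (≈ 19.4165)

|AB| ∈ {11}
|BC| ∈ {16}
|AC| ∈ {√(377)}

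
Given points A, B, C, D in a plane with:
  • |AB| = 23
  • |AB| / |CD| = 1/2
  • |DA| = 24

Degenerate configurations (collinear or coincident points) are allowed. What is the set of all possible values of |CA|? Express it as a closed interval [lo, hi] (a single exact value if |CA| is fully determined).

|CA| ∈ [22, 70]  (≈ [22.0000, 70.0000])

|AB| ∈ {23}
|AD| ∈ {24}
|CD| ∈ {46}
|BD| ∈ [1, 47]
|AC| ∈ [22, 70]
|BC| ∈ [0, 93]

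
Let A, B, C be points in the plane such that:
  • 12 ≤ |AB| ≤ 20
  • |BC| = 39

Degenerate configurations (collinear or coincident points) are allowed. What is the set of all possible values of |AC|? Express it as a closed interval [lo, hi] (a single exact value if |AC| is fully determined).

|AC| ∈ [19, 59]  (≈ [19.0000, 59.0000])

|AB| ∈ [12, 20]
|BC| ∈ {39}
|AC| ∈ [19, 59]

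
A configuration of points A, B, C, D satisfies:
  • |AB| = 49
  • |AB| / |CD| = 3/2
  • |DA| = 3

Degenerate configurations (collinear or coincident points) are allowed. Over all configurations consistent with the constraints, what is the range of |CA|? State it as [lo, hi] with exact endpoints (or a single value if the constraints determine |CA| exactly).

|CA| ∈ [89/3, 107/3]  (≈ [29.6667, 35.6667])

|AB| ∈ {49}
|AD| ∈ {3}
|CD| ∈ {98/3}
|BD| ∈ [46, 52]
|AC| ∈ [89/3, 107/3]
|BC| ∈ [40/3, 254/3]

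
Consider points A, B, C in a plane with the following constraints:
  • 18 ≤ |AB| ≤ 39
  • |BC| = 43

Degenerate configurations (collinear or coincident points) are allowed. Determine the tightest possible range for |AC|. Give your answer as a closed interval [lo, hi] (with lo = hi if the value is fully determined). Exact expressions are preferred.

|AB| ∈ [18, 39]
|BC| ∈ {43}
|AC| ∈ [4, 82]

|AC| ∈ [4, 82]  (≈ [4.0000, 82.0000])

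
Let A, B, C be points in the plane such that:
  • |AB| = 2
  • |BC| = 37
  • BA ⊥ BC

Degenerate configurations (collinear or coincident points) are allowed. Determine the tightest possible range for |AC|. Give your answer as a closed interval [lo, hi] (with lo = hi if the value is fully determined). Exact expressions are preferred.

|AC| = √(1373)  (≈ 37.0540)

|AB| ∈ {2}
|BC| ∈ {37}
|AC| ∈ {√(1373)}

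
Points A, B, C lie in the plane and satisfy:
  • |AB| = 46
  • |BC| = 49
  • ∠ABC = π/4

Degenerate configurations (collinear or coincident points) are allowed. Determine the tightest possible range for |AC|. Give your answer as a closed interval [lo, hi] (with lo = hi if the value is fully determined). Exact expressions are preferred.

|AB| ∈ {46}
|BC| ∈ {49}
|AC| ∈ {√(4517 - 2254·√(2))}

|AC| = √(4517 - 2254·√(2))  (≈ 36.4604)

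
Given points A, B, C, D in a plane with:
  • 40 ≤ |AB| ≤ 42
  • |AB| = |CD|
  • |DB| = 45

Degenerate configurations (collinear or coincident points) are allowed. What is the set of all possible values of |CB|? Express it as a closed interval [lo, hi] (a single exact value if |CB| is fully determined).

|AB| ∈ [40, 42]
|BD| ∈ {45}
|CD| ∈ [40, 42]
|AD| ∈ [3, 87]
|BC| ∈ [3, 87]
|AC| ∈ [0, 129]

|CB| ∈ [3, 87]  (≈ [3.0000, 87.0000])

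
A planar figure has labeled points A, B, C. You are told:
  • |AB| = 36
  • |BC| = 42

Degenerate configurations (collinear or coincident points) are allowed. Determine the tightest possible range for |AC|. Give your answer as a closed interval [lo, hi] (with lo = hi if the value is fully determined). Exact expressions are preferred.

|AC| ∈ [6, 78]  (≈ [6.0000, 78.0000])

|AB| ∈ {36}
|BC| ∈ {42}
|AC| ∈ [6, 78]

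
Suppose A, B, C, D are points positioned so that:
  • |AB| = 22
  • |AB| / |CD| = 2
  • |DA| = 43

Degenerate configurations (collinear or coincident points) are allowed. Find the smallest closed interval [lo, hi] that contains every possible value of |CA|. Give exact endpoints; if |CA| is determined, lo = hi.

|CA| ∈ [32, 54]  (≈ [32.0000, 54.0000])

|AB| ∈ {22}
|AD| ∈ {43}
|CD| ∈ {11}
|BD| ∈ [21, 65]
|AC| ∈ [32, 54]
|BC| ∈ [10, 76]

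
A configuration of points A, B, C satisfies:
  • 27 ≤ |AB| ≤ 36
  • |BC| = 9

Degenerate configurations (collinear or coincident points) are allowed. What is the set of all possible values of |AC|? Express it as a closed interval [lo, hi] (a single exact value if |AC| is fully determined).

|AC| ∈ [18, 45]  (≈ [18.0000, 45.0000])

|AB| ∈ [27, 36]
|BC| ∈ {9}
|AC| ∈ [18, 45]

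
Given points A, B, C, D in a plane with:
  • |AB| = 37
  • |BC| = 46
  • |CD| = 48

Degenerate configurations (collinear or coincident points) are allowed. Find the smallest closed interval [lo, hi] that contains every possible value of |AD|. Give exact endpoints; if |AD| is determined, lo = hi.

|AB| ∈ {37}
|BC| ∈ {46}
|CD| ∈ {48}
|AC| ∈ [9, 83]
|BD| ∈ [2, 94]
|AD| ∈ [0, 131]

|AD| ∈ [0, 131]  (≈ [0.0000, 131.0000])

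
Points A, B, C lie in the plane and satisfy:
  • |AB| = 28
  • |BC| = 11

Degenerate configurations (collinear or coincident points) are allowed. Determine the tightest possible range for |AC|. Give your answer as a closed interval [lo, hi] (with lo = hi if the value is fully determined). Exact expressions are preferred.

|AC| ∈ [17, 39]  (≈ [17.0000, 39.0000])

|AB| ∈ {28}
|BC| ∈ {11}
|AC| ∈ [17, 39]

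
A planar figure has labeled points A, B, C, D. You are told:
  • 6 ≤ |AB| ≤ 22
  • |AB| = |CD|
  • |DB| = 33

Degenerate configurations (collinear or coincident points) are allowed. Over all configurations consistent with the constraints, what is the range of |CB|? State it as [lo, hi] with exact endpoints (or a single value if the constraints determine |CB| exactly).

|CB| ∈ [11, 55]  (≈ [11.0000, 55.0000])

|AB| ∈ [6, 22]
|BD| ∈ {33}
|CD| ∈ [6, 22]
|AD| ∈ [11, 55]
|BC| ∈ [11, 55]
|AC| ∈ [0, 77]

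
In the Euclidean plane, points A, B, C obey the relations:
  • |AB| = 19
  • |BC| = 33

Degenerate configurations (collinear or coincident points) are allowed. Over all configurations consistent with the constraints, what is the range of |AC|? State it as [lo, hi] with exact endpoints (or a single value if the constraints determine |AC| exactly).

|AC| ∈ [14, 52]  (≈ [14.0000, 52.0000])

|AB| ∈ {19}
|BC| ∈ {33}
|AC| ∈ [14, 52]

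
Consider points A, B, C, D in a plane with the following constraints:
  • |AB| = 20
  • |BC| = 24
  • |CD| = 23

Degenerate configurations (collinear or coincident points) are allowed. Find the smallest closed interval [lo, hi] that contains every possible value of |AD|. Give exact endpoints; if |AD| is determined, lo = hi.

|AD| ∈ [0, 67]  (≈ [0.0000, 67.0000])

|AB| ∈ {20}
|BC| ∈ {24}
|CD| ∈ {23}
|AC| ∈ [4, 44]
|BD| ∈ [1, 47]
|AD| ∈ [0, 67]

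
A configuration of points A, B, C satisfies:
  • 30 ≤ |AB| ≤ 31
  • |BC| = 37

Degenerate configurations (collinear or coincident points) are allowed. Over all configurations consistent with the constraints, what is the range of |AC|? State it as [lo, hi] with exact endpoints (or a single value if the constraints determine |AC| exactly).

|AB| ∈ [30, 31]
|BC| ∈ {37}
|AC| ∈ [6, 68]

|AC| ∈ [6, 68]  (≈ [6.0000, 68.0000])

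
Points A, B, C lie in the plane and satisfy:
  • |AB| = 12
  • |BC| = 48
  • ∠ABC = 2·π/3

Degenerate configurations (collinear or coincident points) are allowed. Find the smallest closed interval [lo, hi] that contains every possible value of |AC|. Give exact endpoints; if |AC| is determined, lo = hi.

|AB| ∈ {12}
|BC| ∈ {48}
|AC| ∈ {12·√(21)}

|AC| = 12·√(21)  (≈ 54.9909)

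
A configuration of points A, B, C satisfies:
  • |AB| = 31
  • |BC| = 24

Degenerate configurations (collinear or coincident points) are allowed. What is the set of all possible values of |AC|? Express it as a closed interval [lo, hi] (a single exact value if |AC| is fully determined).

|AC| ∈ [7, 55]  (≈ [7.0000, 55.0000])

|AB| ∈ {31}
|BC| ∈ {24}
|AC| ∈ [7, 55]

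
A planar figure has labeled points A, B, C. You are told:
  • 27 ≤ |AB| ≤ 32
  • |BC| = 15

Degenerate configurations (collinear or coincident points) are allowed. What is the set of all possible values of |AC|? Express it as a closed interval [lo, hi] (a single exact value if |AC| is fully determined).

|AC| ∈ [12, 47]  (≈ [12.0000, 47.0000])

|AB| ∈ [27, 32]
|BC| ∈ {15}
|AC| ∈ [12, 47]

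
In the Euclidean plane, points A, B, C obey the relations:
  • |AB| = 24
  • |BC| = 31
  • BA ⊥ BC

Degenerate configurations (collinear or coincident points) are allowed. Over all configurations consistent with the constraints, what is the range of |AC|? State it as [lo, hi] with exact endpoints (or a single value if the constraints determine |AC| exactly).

|AC| = √(1537)  (≈ 39.2046)

|AB| ∈ {24}
|BC| ∈ {31}
|AC| ∈ {√(1537)}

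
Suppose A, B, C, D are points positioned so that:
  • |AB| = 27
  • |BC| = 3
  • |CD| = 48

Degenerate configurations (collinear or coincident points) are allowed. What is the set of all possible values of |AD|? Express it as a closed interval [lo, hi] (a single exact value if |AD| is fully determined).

|AB| ∈ {27}
|BC| ∈ {3}
|CD| ∈ {48}
|AC| ∈ [24, 30]
|BD| ∈ [45, 51]
|AD| ∈ [18, 78]

|AD| ∈ [18, 78]  (≈ [18.0000, 78.0000])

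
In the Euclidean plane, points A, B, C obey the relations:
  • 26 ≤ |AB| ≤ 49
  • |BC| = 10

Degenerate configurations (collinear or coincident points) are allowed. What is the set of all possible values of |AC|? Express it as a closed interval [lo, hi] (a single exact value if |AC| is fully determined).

|AC| ∈ [16, 59]  (≈ [16.0000, 59.0000])

|AB| ∈ [26, 49]
|BC| ∈ {10}
|AC| ∈ [16, 59]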